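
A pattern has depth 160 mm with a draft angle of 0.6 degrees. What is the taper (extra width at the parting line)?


Formula: taper = depth * tan(draft_angle)
tan(0.6 deg) = 0.0104724
taper = 160 mm * 0.0104724 = 1.6756 mm

Final answer: 1.6756 mm


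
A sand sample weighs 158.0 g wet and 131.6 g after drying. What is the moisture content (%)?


Formula: MC = (W_wet - W_dry) / W_wet * 100
Water mass = 158.0 - 131.6 = 26.4 g
MC = 26.4 / 158.0 * 100 = 16.7089%

Final answer: 16.7089%


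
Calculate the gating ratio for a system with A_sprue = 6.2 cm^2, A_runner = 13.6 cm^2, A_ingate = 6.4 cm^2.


Sprue:Runner:Ingate = 1 : 13.6/6.2 : 6.4/6.2 = 1:2.19:1.03


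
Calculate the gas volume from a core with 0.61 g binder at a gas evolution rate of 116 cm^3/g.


Formula: V_gas = W_binder * gas_evolution_rate
V = 0.61 g * 116 cm^3/g = 70.7600 cm^3

Final answer: 70.7600 cm^3


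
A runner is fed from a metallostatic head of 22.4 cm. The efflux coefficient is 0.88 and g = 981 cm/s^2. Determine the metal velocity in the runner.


Formula: v = Cd * sqrt(2 * g * h)  (Torricelli with discharge coefficient)
2*g*h = 2 * 981 * 22.4 = 43948.8 cm^2/s^2
sqrt(43948.8) = 209.63969 cm/s
v = 0.88 * 209.63969 = 184.4829 cm/s

Answer: 184.4829 cm/s


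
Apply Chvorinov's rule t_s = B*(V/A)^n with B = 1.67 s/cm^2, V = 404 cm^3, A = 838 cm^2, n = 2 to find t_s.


Formula: t_s = B * (V/A)^n  (Chvorinov's rule, n=2)
Modulus M = V/A = 404/838 = 0.482100 cm
M^2 = 0.482100^2 = 0.232420 cm^2
t_s = 1.67 * 0.232420 = 0.3881 s

Answer: 0.3881 s


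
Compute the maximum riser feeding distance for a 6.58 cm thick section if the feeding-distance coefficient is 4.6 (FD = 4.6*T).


Formula: FD = 4.6 * T  (riser feeding-distance rule)
FD = 4.6 * 6.58 cm = 30.2680 cm


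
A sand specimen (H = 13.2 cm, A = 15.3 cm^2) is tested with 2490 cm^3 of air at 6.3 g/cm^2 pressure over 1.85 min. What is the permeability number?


Formula: Permeability Number P = (V * H) / (p * A * t)
Numerator: V * H = 2490 * 13.2 = 32868.0
Denominator: p * A * t = 6.3 * 15.3 * 1.85 = 178.3215
P = 32868.0 / 178.3215 = 184.3188


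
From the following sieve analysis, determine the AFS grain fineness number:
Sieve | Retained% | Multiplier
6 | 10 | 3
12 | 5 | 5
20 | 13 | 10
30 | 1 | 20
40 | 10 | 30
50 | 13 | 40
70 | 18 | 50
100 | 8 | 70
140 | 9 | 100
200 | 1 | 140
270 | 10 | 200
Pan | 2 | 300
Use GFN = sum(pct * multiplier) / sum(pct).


Formula: GFN = sum(pct * multiplier) / sum(pct)
sum(pct * multiplier) = 6125
sum(pct) = 100
GFN = 6125 / 100 = 61.25

61.25


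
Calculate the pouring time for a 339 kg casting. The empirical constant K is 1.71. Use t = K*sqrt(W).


Formula: t = K * sqrt(W)
sqrt(W) = sqrt(339) = 18.41195
t = 1.71 * 18.41195 = 31.4844 s

Final answer: 31.4844 s


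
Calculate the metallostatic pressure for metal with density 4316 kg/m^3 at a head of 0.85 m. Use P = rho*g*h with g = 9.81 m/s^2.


Formula: P = rho * g * h
rho * g = 4316 * 9.81 = 42339.96 N/m^3
P = 42339.96 * 0.85 = 35988.9660 Pa


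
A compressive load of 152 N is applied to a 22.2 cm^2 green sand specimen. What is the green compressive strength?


Formula: Compressive Strength = Force / Area
Strength = 152 N / 22.2 cm^2 = 6.8468 N/cm^2

6.8468 N/cm^2


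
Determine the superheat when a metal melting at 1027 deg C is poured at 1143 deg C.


Formula: Superheat = T_pour - T_melt
Superheat = 1143 - 1027 = 116 deg C

Answer: 116 deg C


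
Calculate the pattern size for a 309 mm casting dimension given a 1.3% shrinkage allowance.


Formula: L_pattern = L_casting * (1 + shrinkage_rate/100)
Shrinkage factor = 1 + 1.3/100 = 1.013
L_pattern = 309 mm * 1.013 = 313.0170 mm

Final answer: 313.0170 mm


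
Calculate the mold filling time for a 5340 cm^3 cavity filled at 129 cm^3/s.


Formula: t_fill = V_mold / Q_flow
t = 5340 cm^3 / 129 cm^3/s = 41.3953 s

41.3953 s


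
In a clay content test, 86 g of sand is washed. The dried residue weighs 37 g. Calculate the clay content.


Formula: Clay% = (W_total - W_washed) / W_total * 100
Clay mass = 86 - 37 = 49 g
Clay% = 49 / 86 * 100 = 56.9767%

Final answer: 56.9767%


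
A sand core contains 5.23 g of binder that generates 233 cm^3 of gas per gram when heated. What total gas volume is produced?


Formula: V_gas = W_binder * gas_evolution_rate
V = 5.23 g * 233 cm^3/g = 1218.5900 cm^3

Final answer: 1218.5900 cm^3


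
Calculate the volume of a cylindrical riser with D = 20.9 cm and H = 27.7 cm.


Formula: V = pi * (D/2)^2 * H  (cylinder volume)
Radius = D/2 = 20.9/2 = 10.45 cm
V = pi * 10.45^2 * 27.7 = 9503.0327 cm^3

9503.0327 cm^3


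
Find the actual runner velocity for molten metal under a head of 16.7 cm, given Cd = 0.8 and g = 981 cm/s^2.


Formula: v = Cd * sqrt(2 * g * h)  (Torricelli with discharge coefficient)
2*g*h = 2 * 981 * 16.7 = 32765.4 cm^2/s^2
sqrt(32765.4) = 181.01215 cm/s
v = 0.8 * 181.01215 = 144.8097 cm/s


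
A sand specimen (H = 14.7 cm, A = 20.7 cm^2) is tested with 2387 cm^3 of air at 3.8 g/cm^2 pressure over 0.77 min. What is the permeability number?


Formula: Permeability Number P = (V * H) / (p * A * t)
Numerator: V * H = 2387 * 14.7 = 35088.9
Denominator: p * A * t = 3.8 * 20.7 * 0.77 = 60.5682
P = 35088.9 / 60.5682 = 579.3288

579.3288


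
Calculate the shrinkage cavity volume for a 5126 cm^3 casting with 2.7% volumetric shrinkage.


Formula: V_shrink = V_casting * shrinkage_pct / 100
V_shrink = 5126 cm^3 * 2.7 / 100 = 138.4020 cm^3

138.4020 cm^3


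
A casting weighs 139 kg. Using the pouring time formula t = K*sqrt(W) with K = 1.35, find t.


Formula: t = K * sqrt(W)
sqrt(W) = sqrt(139) = 11.78983
t = 1.35 * 11.78983 = 15.9163 s

15.9163 s


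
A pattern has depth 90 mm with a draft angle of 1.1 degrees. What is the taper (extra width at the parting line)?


Formula: taper = depth * tan(draft_angle)
tan(1.1 deg) = 0.0192010
taper = 90 mm * 0.0192010 = 1.7281 mm


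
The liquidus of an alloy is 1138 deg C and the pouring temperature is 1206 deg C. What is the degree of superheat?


Formula: Superheat = T_pour - T_melt
Superheat = 1206 - 1138 = 68 deg C

68 deg C


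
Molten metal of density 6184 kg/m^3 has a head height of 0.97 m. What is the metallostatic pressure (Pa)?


Formula: P = rho * g * h
rho * g = 6184 * 9.81 = 60665.04 N/m^3
P = 60665.04 * 0.97 = 58845.0888 Pa

Answer: 58845.0888 Pa


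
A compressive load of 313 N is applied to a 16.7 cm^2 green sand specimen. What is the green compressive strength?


Formula: Compressive Strength = Force / Area
Strength = 313 N / 16.7 cm^2 = 18.7425 N/cm^2

Final answer: 18.7425 N/cm^2


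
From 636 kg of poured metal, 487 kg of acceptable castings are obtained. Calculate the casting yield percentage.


Formula: Casting Yield = (W_good / W_total) * 100
Yield = (487 kg / 636 kg) * 100 = 76.5723%


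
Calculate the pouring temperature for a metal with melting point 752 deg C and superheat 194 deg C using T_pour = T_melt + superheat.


Formula: T_pour = T_melt + Superheat
T_pour = 752 + 194 = 946 deg C

946 deg C


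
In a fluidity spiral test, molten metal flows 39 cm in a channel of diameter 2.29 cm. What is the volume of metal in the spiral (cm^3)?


Formula: V = pi * (d/2)^2 * L  (cylinder volume)
Radius = 2.29/2 = 1.145 cm
V = pi * 1.145^2 * 39 = 160.6296 cm^3

160.6296 cm^3


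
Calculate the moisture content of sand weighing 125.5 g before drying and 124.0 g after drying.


Formula: MC = (W_wet - W_dry) / W_wet * 100
Water mass = 125.5 - 124.0 = 1.5 g
MC = 1.5 / 125.5 * 100 = 1.1952%

Answer: 1.1952%


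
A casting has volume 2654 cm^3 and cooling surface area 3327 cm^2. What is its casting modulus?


Formula: Casting Modulus M = V / A
M = 2654 cm^3 / 3327 cm^2 = 0.7977 cm

Answer: 0.7977 cm


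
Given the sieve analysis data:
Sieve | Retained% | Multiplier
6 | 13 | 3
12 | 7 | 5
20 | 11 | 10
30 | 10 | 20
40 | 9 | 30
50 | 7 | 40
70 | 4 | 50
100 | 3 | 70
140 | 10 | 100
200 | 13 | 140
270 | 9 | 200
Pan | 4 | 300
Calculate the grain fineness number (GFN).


Formula: GFN = sum(pct * multiplier) / sum(pct)
sum(pct * multiplier) = 7164
sum(pct) = 100
GFN = 7164 / 100 = 71.64

71.64


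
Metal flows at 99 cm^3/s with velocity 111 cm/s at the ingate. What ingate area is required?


Formula: A_ingate = Q / v  (continuity equation)
A = 99 cm^3/s / 111 cm/s = 0.8919 cm^2


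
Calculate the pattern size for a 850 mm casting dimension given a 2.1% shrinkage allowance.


Formula: L_pattern = L_casting * (1 + shrinkage_rate/100)
Shrinkage factor = 1 + 2.1/100 = 1.021
L_pattern = 850 mm * 1.021 = 867.8500 mm

Answer: 867.8500 mm


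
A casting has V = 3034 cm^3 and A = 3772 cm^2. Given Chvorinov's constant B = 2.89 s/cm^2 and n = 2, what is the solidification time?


Formula: t_s = B * (V/A)^n  (Chvorinov's rule, n=2)
Modulus M = V/A = 3034/3772 = 0.804348 cm
M^2 = 0.804348^2 = 0.646976 cm^2
t_s = 2.89 * 0.646976 = 1.8698 s

Answer: 1.8698 s


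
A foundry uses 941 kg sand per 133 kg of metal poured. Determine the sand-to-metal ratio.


Formula: Sand-to-Metal Ratio = W_sand / W_metal
Ratio = 941 kg / 133 kg = 7.0752

Final answer: 7.0752


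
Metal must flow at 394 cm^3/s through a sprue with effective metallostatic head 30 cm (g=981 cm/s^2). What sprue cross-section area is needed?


Formula: v = sqrt(2*g*h), A = Q/v
Velocity: v = sqrt(2 * 981 * 30) = sqrt(58860) = 242.6108 cm/s
Sprue area: A = Q / v = 394 / 242.6108 = 1.6240 cm^2

1.6240 cm^2


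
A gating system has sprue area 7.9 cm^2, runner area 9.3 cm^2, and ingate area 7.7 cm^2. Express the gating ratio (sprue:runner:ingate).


Sprue:Runner:Ingate = 1 : 9.3/7.9 : 7.7/7.9 = 1:1.18:0.97


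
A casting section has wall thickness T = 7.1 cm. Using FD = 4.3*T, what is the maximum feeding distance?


Formula: FD = 4.3 * T  (riser feeding-distance rule)
FD = 4.3 * 7.1 cm = 30.5300 cm


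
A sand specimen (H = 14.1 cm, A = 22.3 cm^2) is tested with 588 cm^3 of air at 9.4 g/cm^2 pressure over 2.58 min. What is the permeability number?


Formula: Permeability Number P = (V * H) / (p * A * t)
Numerator: V * H = 588 * 14.1 = 8290.8
Denominator: p * A * t = 9.4 * 22.3 * 2.58 = 540.8196
P = 8290.8 / 540.8196 = 15.3301

Final answer: 15.3301


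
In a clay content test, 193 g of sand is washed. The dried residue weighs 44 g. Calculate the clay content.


Formula: Clay% = (W_total - W_washed) / W_total * 100
Clay mass = 193 - 44 = 149 g
Clay% = 149 / 193 * 100 = 77.2021%


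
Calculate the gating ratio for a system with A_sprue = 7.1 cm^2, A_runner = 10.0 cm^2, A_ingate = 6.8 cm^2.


Sprue:Runner:Ingate = 1 : 10.0/7.1 : 6.8/7.1 = 1:1.41:0.96

Answer: 1:1.41:0.96


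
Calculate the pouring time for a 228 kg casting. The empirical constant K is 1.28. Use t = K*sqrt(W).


Formula: t = K * sqrt(W)
sqrt(W) = sqrt(228) = 15.09967
t = 1.28 * 15.09967 = 19.3276 s

19.3276 s


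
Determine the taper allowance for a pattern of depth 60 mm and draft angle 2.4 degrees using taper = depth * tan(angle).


Formula: taper = depth * tan(draft_angle)
tan(2.4 deg) = 0.0419124
taper = 60 mm * 0.0419124 = 2.5147 mm

2.5147 mm


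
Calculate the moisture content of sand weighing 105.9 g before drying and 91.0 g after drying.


Formula: MC = (W_wet - W_dry) / W_wet * 100
Water mass = 105.9 - 91.0 = 14.9 g
MC = 14.9 / 105.9 * 100 = 14.0699%


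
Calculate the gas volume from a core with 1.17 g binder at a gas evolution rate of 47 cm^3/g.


Formula: V_gas = W_binder * gas_evolution_rate
V = 1.17 g * 47 cm^3/g = 54.9900 cm^3

Answer: 54.9900 cm^3


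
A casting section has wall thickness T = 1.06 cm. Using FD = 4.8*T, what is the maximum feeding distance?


Formula: FD = 4.8 * T  (riser feeding-distance rule)
FD = 4.8 * 1.06 cm = 5.0880 cm

Final answer: 5.0880 cm


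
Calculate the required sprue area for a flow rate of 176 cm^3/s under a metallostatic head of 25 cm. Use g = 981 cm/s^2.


Formula: v = sqrt(2*g*h), A = Q/v
Velocity: v = sqrt(2 * 981 * 25) = sqrt(49050) = 221.4723 cm/s
Sprue area: A = Q / v = 176 / 221.4723 = 0.7947 cm^2

Final answer: 0.7947 cm^2


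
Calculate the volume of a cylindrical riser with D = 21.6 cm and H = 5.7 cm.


Formula: V = pi * (D/2)^2 * H  (cylinder volume)
Radius = D/2 = 21.6/2 = 10.8 cm
V = pi * 10.8^2 * 5.7 = 2088.6816 cm^3

Answer: 2088.6816 cm^3


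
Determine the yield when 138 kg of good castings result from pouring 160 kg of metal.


Formula: Casting Yield = (W_good / W_total) * 100
Yield = (138 kg / 160 kg) * 100 = 86.2500%

Final answer: 86.2500%


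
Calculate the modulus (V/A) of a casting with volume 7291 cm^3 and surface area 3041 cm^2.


Formula: Casting Modulus M = V / A
M = 7291 cm^3 / 3041 cm^2 = 2.3976 cm


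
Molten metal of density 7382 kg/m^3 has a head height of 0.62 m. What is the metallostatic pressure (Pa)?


Formula: P = rho * g * h
rho * g = 7382 * 9.81 = 72417.42 N/m^3
P = 72417.42 * 0.62 = 44898.8004 Pa

Answer: 44898.8004 Pa


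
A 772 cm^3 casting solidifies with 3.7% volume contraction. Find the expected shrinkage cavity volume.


Formula: V_shrink = V_casting * shrinkage_pct / 100
V_shrink = 772 cm^3 * 3.7 / 100 = 28.5640 cm^3


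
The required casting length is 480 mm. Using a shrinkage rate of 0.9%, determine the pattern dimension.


Formula: L_pattern = L_casting * (1 + shrinkage_rate/100)
Shrinkage factor = 1 + 0.9/100 = 1.009
L_pattern = 480 mm * 1.009 = 484.3200 mm

484.3200 mm


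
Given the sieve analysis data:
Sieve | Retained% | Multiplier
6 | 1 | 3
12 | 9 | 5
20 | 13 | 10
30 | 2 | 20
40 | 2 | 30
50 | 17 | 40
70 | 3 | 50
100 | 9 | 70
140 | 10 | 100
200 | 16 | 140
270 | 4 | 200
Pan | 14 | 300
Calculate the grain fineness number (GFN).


Formula: GFN = sum(pct * multiplier) / sum(pct)
sum(pct * multiplier) = 9978
sum(pct) = 100
GFN = 9978 / 100 = 99.78


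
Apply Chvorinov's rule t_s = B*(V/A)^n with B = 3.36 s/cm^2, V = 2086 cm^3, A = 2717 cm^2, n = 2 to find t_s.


Formula: t_s = B * (V/A)^n  (Chvorinov's rule, n=2)
Modulus M = V/A = 2086/2717 = 0.767759 cm
M^2 = 0.767759^2 = 0.589454 cm^2
t_s = 3.36 * 0.589454 = 1.9806 s

Answer: 1.9806 s


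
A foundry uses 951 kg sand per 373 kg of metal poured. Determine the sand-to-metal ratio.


Formula: Sand-to-Metal Ratio = W_sand / W_metal
Ratio = 951 kg / 373 kg = 2.5496


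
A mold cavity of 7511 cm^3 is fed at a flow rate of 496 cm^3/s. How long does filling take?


Formula: t_fill = V_mold / Q_flow
t = 7511 cm^3 / 496 cm^3/s = 15.1431 s

Answer: 15.1431 s


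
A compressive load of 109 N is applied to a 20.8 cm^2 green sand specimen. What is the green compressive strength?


Formula: Compressive Strength = Force / Area
Strength = 109 N / 20.8 cm^2 = 5.2404 N/cm^2

Final answer: 5.2404 N/cm^2


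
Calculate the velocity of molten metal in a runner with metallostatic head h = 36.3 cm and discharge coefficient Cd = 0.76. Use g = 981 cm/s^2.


Formula: v = Cd * sqrt(2 * g * h)  (Torricelli with discharge coefficient)
2*g*h = 2 * 981 * 36.3 = 71220.6 cm^2/s^2
sqrt(71220.6) = 266.87188 cm/s
v = 0.76 * 266.87188 = 202.8226 cm/s


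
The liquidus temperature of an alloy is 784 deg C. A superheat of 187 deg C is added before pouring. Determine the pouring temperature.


Formula: T_pour = T_melt + Superheat
T_pour = 784 + 187 = 971 deg C

971 deg C


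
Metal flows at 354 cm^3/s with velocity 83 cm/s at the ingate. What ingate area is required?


Formula: A_ingate = Q / v  (continuity equation)
A = 354 cm^3/s / 83 cm/s = 4.2651 cm^2


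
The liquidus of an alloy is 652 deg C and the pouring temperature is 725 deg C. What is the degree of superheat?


Formula: Superheat = T_pour - T_melt
Superheat = 725 - 652 = 73 deg C

73 deg C


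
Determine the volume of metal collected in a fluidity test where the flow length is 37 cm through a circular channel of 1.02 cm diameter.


Formula: V = pi * (d/2)^2 * L  (cylinder volume)
Radius = 1.02/2 = 0.51 cm
V = pi * 0.51^2 * 37 = 30.2337 cm^3

30.2337 cm^3


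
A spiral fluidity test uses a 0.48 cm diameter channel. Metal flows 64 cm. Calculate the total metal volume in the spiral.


Formula: V = pi * (d/2)^2 * L  (cylinder volume)
Radius = 0.48/2 = 0.24 cm
V = pi * 0.24^2 * 64 = 11.5812 cm^3


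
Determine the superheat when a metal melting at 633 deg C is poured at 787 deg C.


Formula: Superheat = T_pour - T_melt
Superheat = 787 - 633 = 154 deg C

154 deg C


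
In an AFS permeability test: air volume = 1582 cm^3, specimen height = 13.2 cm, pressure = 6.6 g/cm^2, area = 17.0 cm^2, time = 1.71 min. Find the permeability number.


Formula: Permeability Number P = (V * H) / (p * A * t)
Numerator: V * H = 1582 * 13.2 = 20882.4
Denominator: p * A * t = 6.6 * 17.0 * 1.71 = 191.862
P = 20882.4 / 191.862 = 108.8407

108.8407


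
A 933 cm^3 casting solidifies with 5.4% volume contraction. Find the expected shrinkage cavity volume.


Formula: V_shrink = V_casting * shrinkage_pct / 100
V_shrink = 933 cm^3 * 5.4 / 100 = 50.3820 cm^3


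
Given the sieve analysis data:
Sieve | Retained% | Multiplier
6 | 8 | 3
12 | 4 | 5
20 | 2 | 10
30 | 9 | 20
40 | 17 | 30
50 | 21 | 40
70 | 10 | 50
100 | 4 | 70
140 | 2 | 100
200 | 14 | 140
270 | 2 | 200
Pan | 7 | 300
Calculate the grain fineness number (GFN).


Formula: GFN = sum(pct * multiplier) / sum(pct)
sum(pct * multiplier) = 7034
sum(pct) = 100
GFN = 7034 / 100 = 70.34

Answer: 70.34


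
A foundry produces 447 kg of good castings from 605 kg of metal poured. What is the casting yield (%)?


Formula: Casting Yield = (W_good / W_total) * 100
Yield = (447 kg / 605 kg) * 100 = 73.8843%

Final answer: 73.8843%


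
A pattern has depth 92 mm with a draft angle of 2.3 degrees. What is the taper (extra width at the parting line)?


Formula: taper = depth * tan(draft_angle)
tan(2.3 deg) = 0.0401641
taper = 92 mm * 0.0401641 = 3.6951 mm

Final answer: 3.6951 mm


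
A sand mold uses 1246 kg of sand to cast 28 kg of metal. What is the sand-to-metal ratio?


Formula: Sand-to-Metal Ratio = W_sand / W_metal
Ratio = 1246 kg / 28 kg = 44.5000

44.5000


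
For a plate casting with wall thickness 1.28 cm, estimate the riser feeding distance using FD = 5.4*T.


Formula: FD = 5.4 * T  (riser feeding-distance rule)
FD = 5.4 * 1.28 cm = 6.9120 cm

6.9120 cm


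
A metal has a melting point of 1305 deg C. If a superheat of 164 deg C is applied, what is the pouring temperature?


Formula: T_pour = T_melt + Superheat
T_pour = 1305 + 164 = 1469 deg C

Final answer: 1469 deg C


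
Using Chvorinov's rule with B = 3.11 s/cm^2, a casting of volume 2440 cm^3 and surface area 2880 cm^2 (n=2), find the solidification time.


Formula: t_s = B * (V/A)^n  (Chvorinov's rule, n=2)
Modulus M = V/A = 2440/2880 = 0.847222 cm
M^2 = 0.847222^2 = 0.717785 cm^2
t_s = 3.11 * 0.717785 = 2.2323 s

2.2323 s


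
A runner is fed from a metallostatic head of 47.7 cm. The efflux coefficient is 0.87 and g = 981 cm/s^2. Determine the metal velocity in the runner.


Formula: v = Cd * sqrt(2 * g * h)  (Torricelli with discharge coefficient)
2*g*h = 2 * 981 * 47.7 = 93587.4 cm^2/s^2
sqrt(93587.4) = 305.92058 cm/s
v = 0.87 * 305.92058 = 266.1509 cm/s


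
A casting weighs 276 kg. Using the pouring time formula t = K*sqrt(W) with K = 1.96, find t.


Formula: t = K * sqrt(W)
sqrt(W) = sqrt(276) = 16.61325
t = 1.96 * 16.61325 = 32.5620 s


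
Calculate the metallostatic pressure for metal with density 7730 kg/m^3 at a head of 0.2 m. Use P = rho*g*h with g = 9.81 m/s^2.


Formula: P = rho * g * h
rho * g = 7730 * 9.81 = 75831.3 N/m^3
P = 75831.3 * 0.2 = 15166.2600 Pa


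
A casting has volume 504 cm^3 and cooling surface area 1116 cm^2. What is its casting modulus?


Formula: Casting Modulus M = V / A
M = 504 cm^3 / 1116 cm^2 = 0.4516 cm

0.4516 cm


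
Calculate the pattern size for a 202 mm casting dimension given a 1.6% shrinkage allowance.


Formula: L_pattern = L_casting * (1 + shrinkage_rate/100)
Shrinkage factor = 1 + 1.6/100 = 1.016
L_pattern = 202 mm * 1.016 = 205.2320 mm


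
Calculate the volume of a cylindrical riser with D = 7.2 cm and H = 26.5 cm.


Formula: V = pi * (D/2)^2 * H  (cylinder volume)
Radius = D/2 = 7.2/2 = 3.6 cm
V = pi * 3.6^2 * 26.5 = 1078.9486 cm^3


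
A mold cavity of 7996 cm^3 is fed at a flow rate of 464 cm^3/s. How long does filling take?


Formula: t_fill = V_mold / Q_flow
t = 7996 cm^3 / 464 cm^3/s = 17.2328 s


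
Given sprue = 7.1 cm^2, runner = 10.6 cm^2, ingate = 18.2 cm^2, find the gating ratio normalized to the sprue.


Sprue:Runner:Ingate = 1 : 10.6/7.1 : 18.2/7.1 = 1:1.49:2.56

Answer: 1:1.49:2.56


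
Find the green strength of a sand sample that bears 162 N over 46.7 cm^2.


Formula: Compressive Strength = Force / Area
Strength = 162 N / 46.7 cm^2 = 3.4690 N/cm^2


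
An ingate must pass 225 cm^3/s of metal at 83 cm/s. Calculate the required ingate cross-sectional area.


Formula: A_ingate = Q / v  (continuity equation)
A = 225 cm^3/s / 83 cm/s = 2.7108 cm^2

2.7108 cm^2


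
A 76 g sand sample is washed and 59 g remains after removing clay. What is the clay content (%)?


Formula: Clay% = (W_total - W_washed) / W_total * 100
Clay mass = 76 - 59 = 17 g
Clay% = 17 / 76 * 100 = 22.3684%

22.3684%


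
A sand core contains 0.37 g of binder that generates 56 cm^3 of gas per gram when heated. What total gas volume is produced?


Formula: V_gas = W_binder * gas_evolution_rate
V = 0.37 g * 56 cm^3/g = 20.7200 cm^3

Final answer: 20.7200 cm^3


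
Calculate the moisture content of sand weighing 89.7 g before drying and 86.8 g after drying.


Formula: MC = (W_wet - W_dry) / W_wet * 100
Water mass = 89.7 - 86.8 = 2.9 g
MC = 2.9 / 89.7 * 100 = 3.2330%


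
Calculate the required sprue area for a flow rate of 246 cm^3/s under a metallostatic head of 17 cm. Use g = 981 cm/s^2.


Formula: v = sqrt(2*g*h), A = Q/v
Velocity: v = sqrt(2 * 981 * 17) = sqrt(33354) = 182.6308 cm/s
Sprue area: A = Q / v = 246 / 182.6308 = 1.3470 cm^2

1.3470 cm^2


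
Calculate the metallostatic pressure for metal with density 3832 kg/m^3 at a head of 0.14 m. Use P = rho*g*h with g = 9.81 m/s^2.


Formula: P = rho * g * h
rho * g = 3832 * 9.81 = 37591.92 N/m^3
P = 37591.92 * 0.14 = 5262.8688 Pa


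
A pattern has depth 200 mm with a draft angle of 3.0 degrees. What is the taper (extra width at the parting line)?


Formula: taper = depth * tan(draft_angle)
tan(3.0 deg) = 0.0524078
taper = 200 mm * 0.0524078 = 10.4816 mm

10.4816 mm


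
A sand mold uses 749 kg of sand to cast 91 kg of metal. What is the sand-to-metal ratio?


Formula: Sand-to-Metal Ratio = W_sand / W_metal
Ratio = 749 kg / 91 kg = 8.2308

8.2308


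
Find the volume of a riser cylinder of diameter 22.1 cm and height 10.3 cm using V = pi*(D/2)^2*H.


Formula: V = pi * (D/2)^2 * H  (cylinder volume)
Radius = D/2 = 22.1/2 = 11.05 cm
V = pi * 11.05^2 * 10.3 = 3951.0421 cm^3

Final answer: 3951.0421 cm^3


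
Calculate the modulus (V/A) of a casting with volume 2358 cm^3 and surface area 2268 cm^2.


Formula: Casting Modulus M = V / A
M = 2358 cm^3 / 2268 cm^2 = 1.0397 cm

Final answer: 1.0397 cm


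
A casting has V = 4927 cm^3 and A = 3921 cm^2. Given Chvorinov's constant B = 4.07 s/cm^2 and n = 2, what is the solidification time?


Formula: t_s = B * (V/A)^n  (Chvorinov's rule, n=2)
Modulus M = V/A = 4927/3921 = 1.256567 cm
M^2 = 1.256567^2 = 1.578961 cm^2
t_s = 4.07 * 1.578961 = 6.4264 s

Answer: 6.4264 s


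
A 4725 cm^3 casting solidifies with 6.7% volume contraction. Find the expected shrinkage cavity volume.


Formula: V_shrink = V_casting * shrinkage_pct / 100
V_shrink = 4725 cm^3 * 6.7 / 100 = 316.5750 cm^3


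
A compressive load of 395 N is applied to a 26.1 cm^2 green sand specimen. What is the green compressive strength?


Formula: Compressive Strength = Force / Area
Strength = 395 N / 26.1 cm^2 = 15.1341 N/cm^2


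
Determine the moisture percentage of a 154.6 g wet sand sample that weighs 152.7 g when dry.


Formula: MC = (W_wet - W_dry) / W_wet * 100
Water mass = 154.6 - 152.7 = 1.9 g
MC = 1.9 / 154.6 * 100 = 1.2290%

Final answer: 1.2290%


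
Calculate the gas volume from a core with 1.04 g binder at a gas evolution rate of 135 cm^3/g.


Formula: V_gas = W_binder * gas_evolution_rate
V = 1.04 g * 135 cm^3/g = 140.4000 cm^3

Final answer: 140.4000 cm^3


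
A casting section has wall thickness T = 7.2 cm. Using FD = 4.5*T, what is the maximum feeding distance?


Formula: FD = 4.5 * T  (riser feeding-distance rule)
FD = 4.5 * 7.2 cm = 32.4000 cm


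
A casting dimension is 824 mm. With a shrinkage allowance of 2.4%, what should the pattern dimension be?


Formula: L_pattern = L_casting * (1 + shrinkage_rate/100)
Shrinkage factor = 1 + 2.4/100 = 1.024
L_pattern = 824 mm * 1.024 = 843.7760 mm


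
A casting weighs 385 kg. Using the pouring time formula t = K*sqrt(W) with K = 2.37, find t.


Formula: t = K * sqrt(W)
sqrt(W) = sqrt(385) = 19.62142
t = 2.37 * 19.62142 = 46.5028 s

Final answer: 46.5028 s


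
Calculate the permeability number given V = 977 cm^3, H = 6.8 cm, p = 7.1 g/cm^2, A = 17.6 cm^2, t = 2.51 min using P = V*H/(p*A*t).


Formula: Permeability Number P = (V * H) / (p * A * t)
Numerator: V * H = 977 * 6.8 = 6643.6
Denominator: p * A * t = 7.1 * 17.6 * 2.51 = 313.6496
P = 6643.6 / 313.6496 = 21.1816


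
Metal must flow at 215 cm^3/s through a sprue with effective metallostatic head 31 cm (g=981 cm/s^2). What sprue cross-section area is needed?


Formula: v = sqrt(2*g*h), A = Q/v
Velocity: v = sqrt(2 * 981 * 31) = sqrt(60822) = 246.6212 cm/s
Sprue area: A = Q / v = 215 / 246.6212 = 0.8718 cm^2


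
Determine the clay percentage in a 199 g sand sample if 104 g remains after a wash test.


Formula: Clay% = (W_total - W_washed) / W_total * 100
Clay mass = 199 - 104 = 95 g
Clay% = 95 / 199 * 100 = 47.7387%


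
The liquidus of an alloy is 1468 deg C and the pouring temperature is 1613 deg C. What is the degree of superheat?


Formula: Superheat = T_pour - T_melt
Superheat = 1613 - 1468 = 145 deg C

Answer: 145 deg C


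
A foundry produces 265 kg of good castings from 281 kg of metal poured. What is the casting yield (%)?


Formula: Casting Yield = (W_good / W_total) * 100
Yield = (265 kg / 281 kg) * 100 = 94.3060%

94.3060%


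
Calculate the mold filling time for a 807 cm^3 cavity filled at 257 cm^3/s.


Formula: t_fill = V_mold / Q_flow
t = 807 cm^3 / 257 cm^3/s = 3.1401 s

3.1401 s


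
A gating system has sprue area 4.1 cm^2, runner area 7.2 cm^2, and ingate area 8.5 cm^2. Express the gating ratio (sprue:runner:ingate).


Sprue:Runner:Ingate = 1 : 7.2/4.1 : 8.5/4.1 = 1:1.76:2.07

1:1.76:2.07


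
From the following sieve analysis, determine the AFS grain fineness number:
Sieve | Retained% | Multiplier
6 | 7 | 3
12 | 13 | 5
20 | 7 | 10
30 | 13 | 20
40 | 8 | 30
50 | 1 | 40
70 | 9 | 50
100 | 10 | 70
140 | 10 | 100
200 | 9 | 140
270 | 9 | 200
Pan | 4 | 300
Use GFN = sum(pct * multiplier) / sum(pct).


Formula: GFN = sum(pct * multiplier) / sum(pct)
sum(pct * multiplier) = 7106
sum(pct) = 100
GFN = 7106 / 100 = 71.06

Answer: 71.06


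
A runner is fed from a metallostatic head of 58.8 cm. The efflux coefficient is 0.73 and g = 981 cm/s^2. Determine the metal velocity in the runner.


Formula: v = Cd * sqrt(2 * g * h)  (Torricelli with discharge coefficient)
2*g*h = 2 * 981 * 58.8 = 115365.6 cm^2/s^2
sqrt(115365.6) = 339.65512 cm/s
v = 0.73 * 339.65512 = 247.9482 cm/s

Final answer: 247.9482 cm/s


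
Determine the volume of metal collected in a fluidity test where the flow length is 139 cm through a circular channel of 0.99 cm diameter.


Formula: V = pi * (d/2)^2 * L  (cylinder volume)
Radius = 0.99/2 = 0.495 cm
V = pi * 0.495^2 * 139 = 106.9979 cm^3

Answer: 106.9979 cm^3


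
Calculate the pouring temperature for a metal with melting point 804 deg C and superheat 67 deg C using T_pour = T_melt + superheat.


Formula: T_pour = T_melt + Superheat
T_pour = 804 + 67 = 871 deg C


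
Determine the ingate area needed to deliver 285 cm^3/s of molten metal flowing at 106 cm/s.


Formula: A_ingate = Q / v  (continuity equation)
A = 285 cm^3/s / 106 cm/s = 2.6887 cm^2


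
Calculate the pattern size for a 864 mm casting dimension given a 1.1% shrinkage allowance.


Formula: L_pattern = L_casting * (1 + shrinkage_rate/100)
Shrinkage factor = 1 + 1.1/100 = 1.011
L_pattern = 864 mm * 1.011 = 873.5040 mm


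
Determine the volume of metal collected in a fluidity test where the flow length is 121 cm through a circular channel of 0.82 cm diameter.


Formula: V = pi * (d/2)^2 * L  (cylinder volume)
Radius = 0.82/2 = 0.41 cm
V = pi * 0.41^2 * 121 = 63.9003 cm^3

Final answer: 63.9003 cm^3


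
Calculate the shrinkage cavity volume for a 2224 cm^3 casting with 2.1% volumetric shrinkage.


Formula: V_shrink = V_casting * shrinkage_pct / 100
V_shrink = 2224 cm^3 * 2.1 / 100 = 46.7040 cm^3

Final answer: 46.7040 cm^3


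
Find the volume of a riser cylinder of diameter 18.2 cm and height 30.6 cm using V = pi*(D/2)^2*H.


Formula: V = pi * (D/2)^2 * H  (cylinder volume)
Radius = D/2 = 18.2/2 = 9.1 cm
V = pi * 9.1^2 * 30.6 = 7960.7518 cm^3


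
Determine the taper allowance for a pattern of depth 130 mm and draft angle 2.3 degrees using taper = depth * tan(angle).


Formula: taper = depth * tan(draft_angle)
tan(2.3 deg) = 0.0401641
taper = 130 mm * 0.0401641 = 5.2213 mm

Final answer: 5.2213 mm


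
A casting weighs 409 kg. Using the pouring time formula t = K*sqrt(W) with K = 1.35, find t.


Formula: t = K * sqrt(W)
sqrt(W) = sqrt(409) = 20.22375
t = 1.35 * 20.22375 = 27.3021 s

Answer: 27.3021 s


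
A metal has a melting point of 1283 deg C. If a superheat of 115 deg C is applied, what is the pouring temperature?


Formula: T_pour = T_melt + Superheat
T_pour = 1283 + 115 = 1398 deg C

Final answer: 1398 deg C


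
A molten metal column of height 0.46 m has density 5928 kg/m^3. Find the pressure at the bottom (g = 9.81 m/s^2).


Formula: P = rho * g * h
rho * g = 5928 * 9.81 = 58153.68 N/m^3
P = 58153.68 * 0.46 = 26750.6928 Pa

26750.6928 Pa


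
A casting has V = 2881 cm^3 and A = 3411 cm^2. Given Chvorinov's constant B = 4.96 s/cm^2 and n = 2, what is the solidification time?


Formula: t_s = B * (V/A)^n  (Chvorinov's rule, n=2)
Modulus M = V/A = 2881/3411 = 0.844620 cm
M^2 = 0.844620^2 = 0.713383 cm^2
t_s = 4.96 * 0.713383 = 3.5384 s


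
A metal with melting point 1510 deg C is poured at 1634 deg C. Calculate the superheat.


Formula: Superheat = T_pour - T_melt
Superheat = 1634 - 1510 = 124 deg C

Final answer: 124 deg C


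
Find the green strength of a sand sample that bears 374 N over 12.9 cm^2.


Formula: Compressive Strength = Force / Area
Strength = 374 N / 12.9 cm^2 = 28.9922 N/cm^2

28.9922 N/cm^2


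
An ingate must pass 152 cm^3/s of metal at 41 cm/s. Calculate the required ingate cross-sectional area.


Formula: A_ingate = Q / v  (continuity equation)
A = 152 cm^3/s / 41 cm/s = 3.7073 cm^2

Answer: 3.7073 cm^2


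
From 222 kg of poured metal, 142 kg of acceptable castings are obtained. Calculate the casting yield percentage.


Formula: Casting Yield = (W_good / W_total) * 100
Yield = (142 kg / 222 kg) * 100 = 63.9640%

Final answer: 63.9640%


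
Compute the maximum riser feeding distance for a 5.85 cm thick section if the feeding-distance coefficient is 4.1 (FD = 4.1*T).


Formula: FD = 4.1 * T  (riser feeding-distance rule)
FD = 4.1 * 5.85 cm = 23.9850 cm


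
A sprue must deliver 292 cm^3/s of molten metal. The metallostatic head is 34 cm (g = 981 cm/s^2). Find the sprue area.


Formula: v = sqrt(2*g*h), A = Q/v
Velocity: v = sqrt(2 * 981 * 34) = sqrt(66708) = 258.2789 cm/s
Sprue area: A = Q / v = 292 / 258.2789 = 1.1306 cm^2

Answer: 1.1306 cm^2


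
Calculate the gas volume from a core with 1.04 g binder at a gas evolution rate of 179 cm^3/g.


Formula: V_gas = W_binder * gas_evolution_rate
V = 1.04 g * 179 cm^3/g = 186.1600 cm^3

Answer: 186.1600 cm^3


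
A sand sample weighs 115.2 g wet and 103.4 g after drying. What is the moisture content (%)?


Formula: MC = (W_wet - W_dry) / W_wet * 100
Water mass = 115.2 - 103.4 = 11.8 g
MC = 11.8 / 115.2 * 100 = 10.2431%

Final answer: 10.2431%


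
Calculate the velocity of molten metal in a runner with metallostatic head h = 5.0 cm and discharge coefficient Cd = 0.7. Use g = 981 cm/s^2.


Formula: v = Cd * sqrt(2 * g * h)  (Torricelli with discharge coefficient)
2*g*h = 2 * 981 * 5.0 = 9810.0 cm^2/s^2
sqrt(9810.0) = 99.04544 cm/s
v = 0.7 * 99.04544 = 69.3318 cm/s

Final answer: 69.3318 cm/s


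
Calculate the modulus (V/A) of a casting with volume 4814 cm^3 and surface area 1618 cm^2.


Formula: Casting Modulus M = V / A
M = 4814 cm^3 / 1618 cm^2 = 2.9753 cm

2.9753 cm


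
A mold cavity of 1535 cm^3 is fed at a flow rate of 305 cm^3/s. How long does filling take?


Formula: t_fill = V_mold / Q_flow
t = 1535 cm^3 / 305 cm^3/s = 5.0328 s


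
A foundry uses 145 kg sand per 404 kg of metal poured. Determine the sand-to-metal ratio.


Formula: Sand-to-Metal Ratio = W_sand / W_metal
Ratio = 145 kg / 404 kg = 0.3589

Final answer: 0.3589


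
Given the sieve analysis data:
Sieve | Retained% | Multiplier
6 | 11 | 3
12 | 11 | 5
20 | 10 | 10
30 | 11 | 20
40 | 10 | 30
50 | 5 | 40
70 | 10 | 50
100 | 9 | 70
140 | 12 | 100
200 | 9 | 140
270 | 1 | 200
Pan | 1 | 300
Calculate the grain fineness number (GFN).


Formula: GFN = sum(pct * multiplier) / sum(pct)
sum(pct * multiplier) = 4998
sum(pct) = 100
GFN = 4998 / 100 = 49.98

Final answer: 49.98


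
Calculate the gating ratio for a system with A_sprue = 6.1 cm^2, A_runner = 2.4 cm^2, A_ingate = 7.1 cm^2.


Sprue:Runner:Ingate = 1 : 2.4/6.1 : 7.1/6.1 = 1:0.39:1.16

Final answer: 1:0.39:1.16


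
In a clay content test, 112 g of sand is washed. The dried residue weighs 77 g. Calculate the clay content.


Formula: Clay% = (W_total - W_washed) / W_total * 100
Clay mass = 112 - 77 = 35 g
Clay% = 35 / 112 * 100 = 31.2500%


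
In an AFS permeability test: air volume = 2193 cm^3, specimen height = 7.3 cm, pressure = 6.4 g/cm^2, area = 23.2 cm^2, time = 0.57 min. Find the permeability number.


Formula: Permeability Number P = (V * H) / (p * A * t)
Numerator: V * H = 2193 * 7.3 = 16008.9
Denominator: p * A * t = 6.4 * 23.2 * 0.57 = 84.6336
P = 16008.9 / 84.6336 = 189.1554

Final answer: 189.1554


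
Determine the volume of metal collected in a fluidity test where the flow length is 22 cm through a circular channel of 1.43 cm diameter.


Formula: V = pi * (d/2)^2 * L  (cylinder volume)
Radius = 1.43/2 = 0.715 cm
V = pi * 0.715^2 * 22 = 35.3333 cm^3

Final answer: 35.3333 cm^3


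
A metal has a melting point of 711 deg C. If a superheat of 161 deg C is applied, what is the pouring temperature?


Formula: T_pour = T_melt + Superheat
T_pour = 711 + 161 = 872 deg C


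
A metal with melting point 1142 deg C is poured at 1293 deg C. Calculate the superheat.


Formula: Superheat = T_pour - T_melt
Superheat = 1293 - 1142 = 151 deg C

151 deg C


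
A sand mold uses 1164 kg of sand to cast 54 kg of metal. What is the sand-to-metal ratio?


Formula: Sand-to-Metal Ratio = W_sand / W_metal
Ratio = 1164 kg / 54 kg = 21.5556

21.5556


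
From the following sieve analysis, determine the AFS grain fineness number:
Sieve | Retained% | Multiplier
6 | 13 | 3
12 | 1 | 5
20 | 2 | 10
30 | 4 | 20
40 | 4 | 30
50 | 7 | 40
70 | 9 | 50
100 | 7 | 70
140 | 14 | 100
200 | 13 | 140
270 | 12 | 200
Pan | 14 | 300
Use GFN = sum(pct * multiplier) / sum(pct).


Formula: GFN = sum(pct * multiplier) / sum(pct)
sum(pct * multiplier) = 11304
sum(pct) = 100
GFN = 11304 / 100 = 113.04

113.04


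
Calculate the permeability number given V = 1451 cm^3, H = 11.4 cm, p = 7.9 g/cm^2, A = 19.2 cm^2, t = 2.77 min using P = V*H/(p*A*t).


Formula: Permeability Number P = (V * H) / (p * A * t)
Numerator: V * H = 1451 * 11.4 = 16541.4
Denominator: p * A * t = 7.9 * 19.2 * 2.77 = 420.1536
P = 16541.4 / 420.1536 = 39.3699

Answer: 39.3699


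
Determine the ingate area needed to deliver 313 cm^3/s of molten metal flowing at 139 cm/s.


Formula: A_ingate = Q / v  (continuity equation)
A = 313 cm^3/s / 139 cm/s = 2.2518 cm^2


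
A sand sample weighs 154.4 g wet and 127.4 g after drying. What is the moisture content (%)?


Formula: MC = (W_wet - W_dry) / W_wet * 100
Water mass = 154.4 - 127.4 = 27.0 g
MC = 27.0 / 154.4 * 100 = 17.4870%

17.4870%


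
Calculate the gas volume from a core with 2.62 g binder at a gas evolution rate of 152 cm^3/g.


Formula: V_gas = W_binder * gas_evolution_rate
V = 2.62 g * 152 cm^3/g = 398.2400 cm^3

Answer: 398.2400 cm^3


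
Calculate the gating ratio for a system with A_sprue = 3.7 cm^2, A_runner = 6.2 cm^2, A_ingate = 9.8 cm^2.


Sprue:Runner:Ingate = 1 : 6.2/3.7 : 9.8/3.7 = 1:1.68:2.65

Answer: 1:1.68:2.65


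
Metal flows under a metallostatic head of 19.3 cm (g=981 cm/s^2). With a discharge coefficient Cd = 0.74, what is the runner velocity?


Formula: v = Cd * sqrt(2 * g * h)  (Torricelli with discharge coefficient)
2*g*h = 2 * 981 * 19.3 = 37866.6 cm^2/s^2
sqrt(37866.6) = 194.59342 cm/s
v = 0.74 * 194.59342 = 143.9991 cm/s

143.9991 cm/s


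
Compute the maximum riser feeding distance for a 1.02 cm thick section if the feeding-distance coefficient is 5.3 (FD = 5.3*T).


Formula: FD = 5.3 * T  (riser feeding-distance rule)
FD = 5.3 * 1.02 cm = 5.4060 cm

Answer: 5.4060 cm


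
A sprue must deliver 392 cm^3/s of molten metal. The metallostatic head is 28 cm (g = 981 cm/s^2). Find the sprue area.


Formula: v = sqrt(2*g*h), A = Q/v
Velocity: v = sqrt(2 * 981 * 28) = sqrt(54936) = 234.3843 cm/s
Sprue area: A = Q / v = 392 / 234.3843 = 1.6725 cm^2


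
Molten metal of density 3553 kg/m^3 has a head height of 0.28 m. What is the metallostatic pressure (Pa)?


Formula: P = rho * g * h
rho * g = 3553 * 9.81 = 34854.93 N/m^3
P = 34854.93 * 0.28 = 9759.3804 Pa

Final answer: 9759.3804 Pa


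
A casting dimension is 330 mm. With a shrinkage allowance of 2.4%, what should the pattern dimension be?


Formula: L_pattern = L_casting * (1 + shrinkage_rate/100)
Shrinkage factor = 1 + 2.4/100 = 1.024
L_pattern = 330 mm * 1.024 = 337.9200 mm

Final answer: 337.9200 mm


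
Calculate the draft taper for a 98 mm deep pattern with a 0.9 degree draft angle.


Formula: taper = depth * tan(draft_angle)
tan(0.9 deg) = 0.0157093
taper = 98 mm * 0.0157093 = 1.5395 mm

Final answer: 1.5395 mm


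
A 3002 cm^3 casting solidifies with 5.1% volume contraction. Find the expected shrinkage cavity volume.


Formula: V_shrink = V_casting * shrinkage_pct / 100
V_shrink = 3002 cm^3 * 5.1 / 100 = 153.1020 cm^3

Final answer: 153.1020 cm^3


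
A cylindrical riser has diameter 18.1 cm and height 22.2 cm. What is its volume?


Formula: V = pi * (D/2)^2 * H  (cylinder volume)
Radius = D/2 = 18.1/2 = 9.05 cm
V = pi * 9.05^2 * 22.2 = 5712.1553 cm^3

Answer: 5712.1553 cm^3


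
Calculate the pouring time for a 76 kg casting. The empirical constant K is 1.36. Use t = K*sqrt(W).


Formula: t = K * sqrt(W)
sqrt(W) = sqrt(76) = 8.71780
t = 1.36 * 8.71780 = 11.8562 s

Final answer: 11.8562 s


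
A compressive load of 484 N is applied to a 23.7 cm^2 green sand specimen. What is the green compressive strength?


Formula: Compressive Strength = Force / Area
Strength = 484 N / 23.7 cm^2 = 20.4219 N/cm^2

Final answer: 20.4219 N/cm^2


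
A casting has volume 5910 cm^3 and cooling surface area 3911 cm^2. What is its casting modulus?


Formula: Casting Modulus M = V / A
M = 5910 cm^3 / 3911 cm^2 = 1.5111 cm

Final answer: 1.5111 cm
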